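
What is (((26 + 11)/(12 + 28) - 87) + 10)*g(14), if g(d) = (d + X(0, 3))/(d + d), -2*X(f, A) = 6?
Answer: -33473/1120 ≈ -29.887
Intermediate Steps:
X(f, A) = -3 (X(f, A) = -½*6 = -3)
g(d) = (-3 + d)/(2*d) (g(d) = (d - 3)/(d + d) = (-3 + d)/((2*d)) = (-3 + d)*(1/(2*d)) = (-3 + d)/(2*d))
(((26 + 11)/(12 + 28) - 87) + 10)*g(14) = (((26 + 11)/(12 + 28) - 87) + 10)*((½)*(-3 + 14)/14) = ((37/40 - 87) + 10)*((½)*(1/14)*11) = ((37*(1/40) - 87) + 10)*(11/28) = ((37/40 - 87) + 10)*(11/28) = (-3443/40 + 10)*(11/28) = -3043/40*11/28 = -33473/1120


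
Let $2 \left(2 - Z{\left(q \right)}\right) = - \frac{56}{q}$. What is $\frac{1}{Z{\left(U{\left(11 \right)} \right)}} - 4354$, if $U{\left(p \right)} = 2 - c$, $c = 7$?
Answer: $- \frac{78377}{18} \approx -4354.3$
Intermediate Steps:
$U{\left(p \right)} = -5$ ($U{\left(p \right)} = 2 - 7 = -5$)
$Z{\left(q \right)} = 2 + \frac{28}{q}$ ($Z{\left(q \right)} = 2 - \frac{\left(-56\right) \frac{1}{q}}{2} = 2 + \frac{28}{q}$)
$\frac{1}{Z{\left(U{\left(11 \right)} \right)}} - 4354 = \frac{1}{2 + \frac{28}{-5}} - 4354 = \frac{1}{2 + 28 \left(- \frac{1}{5}\right)} + \left(18190 - 22544\right) = \frac{1}{2 - \frac{28}{5}} - 4354 = \frac{1}{- \frac{18}{5}} - 4354 = - \frac{5}{18} - 4354 = - \frac{78377}{18}$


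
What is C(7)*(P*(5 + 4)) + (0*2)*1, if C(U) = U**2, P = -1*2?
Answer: -882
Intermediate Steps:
P = -2
C(7)*(P*(5 + 4)) + (0*2)*1 = 7**2*(-2*(5 + 4)) + (0*2)*1 = 49*(-2*9) + 0*1 = 49*(-18) + 0 = -882 + 0 = -882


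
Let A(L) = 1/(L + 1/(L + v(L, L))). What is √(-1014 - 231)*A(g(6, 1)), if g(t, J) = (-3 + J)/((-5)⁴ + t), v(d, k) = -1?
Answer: -399423*I*√1245/399427 ≈ -35.284*I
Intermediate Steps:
g(t, J) = (-3 + J)/(625 + t)
A(L) = 1/(L + 1/(-1 + L)) (A(L) = 1/(L + 1/(L - 1)) = 1/(L + 1/(-1 + L)))
√(-1014 - 231)*A(g(6, 1)) = √(-1014 - 231)*((-1 + (-3 + 1)/(625 + 6))/(1 + ((-3 + 1)/(625 + 6))² - (-3 + 1)/(625 + 6))) = √(-1245)*((-1 - 2/631)/(1 + (-2/631)² - (-2)/631)) = (I*√1245)*((-1 + (1/631)*(-2))/(1 + ((1/631)*(-2))² - (-2)/631)) = (I*√1245)*((-1 - 2/631)/(1 + (-2/631)² - 1*(-2/631))) = (I*√1245)*(-633/631/(1 + 4/398161 + 2/631)) = (I*√1245)*(-633/631/(399427/398161)) = (I*√1245)*((398161/399427)*(-633/631)) = (I*√1245)*(-399423/399427) = -399423*I*√1245/399427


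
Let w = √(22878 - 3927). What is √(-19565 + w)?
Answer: √(-19565 + √18951) ≈ 139.38*I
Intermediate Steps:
w = √18951 ≈ 137.66
√(-19565 + w) = √(-19565 + √18951)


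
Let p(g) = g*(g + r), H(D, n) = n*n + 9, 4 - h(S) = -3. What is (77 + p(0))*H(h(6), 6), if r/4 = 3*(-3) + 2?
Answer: 3465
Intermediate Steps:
h(S) = 7 (h(S) = 4 - 1*(-3) = 4 + 3 = 7)
r = -28 (r = 4*(3*(-3) + 2) = 4*(-9 + 2) = 4*(-7) = -28)
H(D, n) = 9 + n² (H(D, n) = n² + 9 = 9 + n²)
p(g) = g*(-28 + g) (p(g) = g*(g - 28) = g*(-28 + g))
(77 + p(0))*H(h(6), 6) = (77 + 0*(-28 + 0))*(9 + 6²) = (77 + 0*(-28))*(9 + 36) = (77 + 0)*45 = 77*45 = 3465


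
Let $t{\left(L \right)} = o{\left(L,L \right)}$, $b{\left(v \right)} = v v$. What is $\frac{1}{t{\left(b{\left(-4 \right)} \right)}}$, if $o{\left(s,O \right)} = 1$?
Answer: $1$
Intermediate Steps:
$b{\left(v \right)} = v^{2}$
$t{\left(L \right)} = 1$
$\frac{1}{t{\left(b{\left(-4 \right)} \right)}} = 1^{-1} = 1$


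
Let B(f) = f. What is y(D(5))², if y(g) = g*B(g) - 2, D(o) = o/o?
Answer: 1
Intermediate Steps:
D(o) = 1
y(g) = -2 + g² (y(g) = g*g - 2 = g² - 2 = -2 + g²)
y(D(5))² = (-2 + 1²)² = (-2 + 1)² = (-1)² = 1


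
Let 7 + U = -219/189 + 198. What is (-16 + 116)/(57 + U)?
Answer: 6300/15551 ≈ 0.40512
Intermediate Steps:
U = 11960/63 (U = -7 + (-219/189 + 198) = -7 + (-219*1/189 + 198) = -7 + (-73/63 + 198) = -7 + 12401/63 = 11960/63 ≈ 189.84)
(-16 + 116)/(57 + U) = (-16 + 116)/(57 + 11960/63) = 100/(15551/63) = 100*(63/15551) = 6300/15551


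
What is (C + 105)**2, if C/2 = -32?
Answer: 1681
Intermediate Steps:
C = -64 (C = 2*(-32) = -64)
(C + 105)**2 = (-64 + 105)**2 = 41**2 = 1681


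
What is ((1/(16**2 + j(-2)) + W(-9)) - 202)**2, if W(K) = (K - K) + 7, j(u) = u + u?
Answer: 2414641321/63504 ≈ 38023.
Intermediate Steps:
j(u) = 2*u
W(K) = 7 (W(K) = 0 + 7 = 7)
((1/(16**2 + j(-2)) + W(-9)) - 202)**2 = ((1/(16**2 + 2*(-2)) + 7) - 202)**2 = ((1/(256 - 4) + 7) - 202)**2 = ((1/252 + 7) - 202)**2 = (1765/252 - 202)**2 = (-49139/252)**2 = 2414641321/63504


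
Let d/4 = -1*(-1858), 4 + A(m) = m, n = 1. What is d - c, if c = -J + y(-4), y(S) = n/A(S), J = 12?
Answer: 59553/8 ≈ 7444.1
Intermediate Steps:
A(m) = -4 + m
y(S) = 1/(-4 + S)
c = -97/8 (c = -1*12 + 1/(-4 - 4) = -12 + 1/(-8) = -12 - ⅛ = -97/8 ≈ -12.125)
d = 7432 (d = 4*(-1*(-1858)) = 4*1858 = 7432)
d - c = 7432 - 1*(-97/8) = 7432 + 97/8 = 59553/8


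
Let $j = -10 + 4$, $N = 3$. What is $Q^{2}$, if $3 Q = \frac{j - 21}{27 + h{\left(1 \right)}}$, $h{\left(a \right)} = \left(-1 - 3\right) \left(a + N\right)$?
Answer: $\frac{81}{121} \approx 0.66942$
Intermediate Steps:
$h{\left(a \right)} = -12 - 4 a$ ($h{\left(a \right)} = \left(-1 - 3\right) \left(a + 3\right) = - 4 \left(3 + a\right) = -12 - 4 a$)
$j = -6$
$Q = - \frac{9}{11}$ ($Q = \frac{\left(-6 - 21\right) \frac{1}{27 - 16}}{3} = \frac{\left(-27\right) \frac{1}{27 - 16}}{3} = \frac{\left(-27\right) \frac{1}{11}}{3} = \frac{1}{3} \left(- \frac{27}{11}\right) = - \frac{9}{11} \approx -0.81818$)
$Q^{2} = \left(- \frac{9}{11}\right)^{2} = \frac{81}{121}$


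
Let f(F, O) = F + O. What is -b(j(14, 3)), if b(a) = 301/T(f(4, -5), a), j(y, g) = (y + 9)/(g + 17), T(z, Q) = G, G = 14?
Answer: -43/2 ≈ -21.500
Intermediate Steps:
T(z, Q) = 14
j(y, g) = (9 + y)/(17 + g)
b(a) = 43/2 (b(a) = 301/14 = 301*(1/14) = 43/2)
-b(j(14, 3)) = -1*43/2 = -43/2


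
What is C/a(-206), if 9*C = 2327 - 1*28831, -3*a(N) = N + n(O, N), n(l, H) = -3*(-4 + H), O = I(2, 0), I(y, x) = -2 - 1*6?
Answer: 3313/159 ≈ 20.836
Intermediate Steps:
I(y, x) = -8 (I(y, x) = -2 - 6 = -8)
O = -8
n(l, H) = 12 - 3*H
a(N) = -4 + 2*N/3 (a(N) = -(N + (12 - 3*N))/3 = -(12 - 2*N)/3 = -4 + 2*N/3)
C = -26504/9 (C = (2327 - 1*28831)/9 = (2327 - 28831)/9 = (⅑)*(-26504) = -26504/9 ≈ -2944.9)
C/a(-206) = -26504/(9*(-4 + (⅔)*(-206))) = -26504/(9*(-4 - 412/3)) = -26504/(9*(-424/3)) = -26504/9*(-3/424) = 3313/159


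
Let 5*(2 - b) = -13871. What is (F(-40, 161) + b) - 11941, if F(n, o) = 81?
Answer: -45419/5 ≈ -9083.8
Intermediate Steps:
b = 13881/5 (b = 2 - 1/5*(-13871) = 2 + 13871/5 = 13881/5 ≈ 2776.2)
(F(-40, 161) + b) - 11941 = (81 + 13881/5) - 11941 = 14286/5 - 11941 = -45419/5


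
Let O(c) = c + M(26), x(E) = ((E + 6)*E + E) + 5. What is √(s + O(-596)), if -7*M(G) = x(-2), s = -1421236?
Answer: I*√69669733/7 ≈ 1192.4*I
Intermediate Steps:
x(E) = 5 + E + E*(6 + E) (x(E) = ((6 + E)*E + E) + 5 = (E*(6 + E) + E) + 5 = (E + E*(6 + E)) + 5 = 5 + E + E*(6 + E))
M(G) = 5/7 (M(G) = -(5 + (-2)² + 7*(-2))/7 = -(5 + 4 - 14)/7 = -⅐*(-5) = 5/7)
O(c) = 5/7 + c (O(c) = c + 5/7 = 5/7 + c)
√(s + O(-596)) = √(-1421236 + (5/7 - 596)) = √(-1421236 - 4167/7) = √(-9952819/7) = I*√69669733/7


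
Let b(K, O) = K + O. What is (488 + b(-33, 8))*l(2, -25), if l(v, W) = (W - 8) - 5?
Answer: -17594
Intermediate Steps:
l(v, W) = -13 + W (l(v, W) = (-8 + W) - 5 = -13 + W)
(488 + b(-33, 8))*l(2, -25) = (488 + (-33 + 8))*(-13 - 25) = (488 - 25)*(-38) = 463*(-38) = -17594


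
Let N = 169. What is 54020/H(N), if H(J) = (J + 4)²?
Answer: 54020/29929 ≈ 1.8049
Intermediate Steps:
H(J) = (4 + J)²
54020/H(N) = 54020/((4 + 169)²) = 54020/(173²) = 54020/29929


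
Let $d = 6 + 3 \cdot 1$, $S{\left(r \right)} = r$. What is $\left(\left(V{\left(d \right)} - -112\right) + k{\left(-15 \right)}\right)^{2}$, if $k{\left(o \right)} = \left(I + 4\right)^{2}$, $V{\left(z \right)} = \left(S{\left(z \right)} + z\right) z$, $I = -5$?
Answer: $75625$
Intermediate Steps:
$d = 9$ ($d = 6 + 3 = 9$)
$V{\left(z \right)} = 2 z^{2}$ ($V{\left(z \right)} = \left(z + z\right) z = 2 z z = 2 z^{2}$)
$k{\left(o \right)} = 1$ ($k{\left(o \right)} = \left(-5 + 4\right)^{2} = \left(-1\right)^{2} = 1$)
$\left(\left(V{\left(d \right)} - -112\right) + k{\left(-15 \right)}\right)^{2} = \left(\left(2 \cdot 9^{2} - -112\right) + 1\right)^{2} = \left(\left(2 \cdot 81 + 112\right) + 1\right)^{2} = \left(\left(162 + 112\right) + 1\right)^{2} = \left(274 + 1\right)^{2} = 275^{2} = 75625$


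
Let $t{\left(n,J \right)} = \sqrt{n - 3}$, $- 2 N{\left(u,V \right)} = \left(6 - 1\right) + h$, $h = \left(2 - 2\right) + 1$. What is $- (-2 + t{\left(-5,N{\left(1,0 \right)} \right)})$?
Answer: $2 - 2 i \sqrt{2} \approx 2.0 - 2.8284 i$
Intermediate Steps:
$h = 1$ ($h = 0 + 1 = 1$)
$N{\left(u,V \right)} = -3$ ($N{\left(u,V \right)} = - \frac{\left(6 - 1\right) + 1}{2} = - \frac{5 + 1}{2} = \left(- \frac{1}{2}\right) 6 = -3$)
$t{\left(n,J \right)} = \sqrt{-3 + n}$
$- (-2 + t{\left(-5,N{\left(1,0 \right)} \right)}) = - (-2 + \sqrt{-3 - 5}) = - (-2 + \sqrt{-8}) = - (-2 + 2 i \sqrt{2}) = 2 - 2 i \sqrt{2}$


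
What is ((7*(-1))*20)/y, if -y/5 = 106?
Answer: 14/53 ≈ 0.26415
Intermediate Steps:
y = -530 (y = -5*106 = -530)
((7*(-1))*20)/y = ((7*(-1))*20)/(-530) = -7*20*(-1/530) = -140*(-1/530) = 14/53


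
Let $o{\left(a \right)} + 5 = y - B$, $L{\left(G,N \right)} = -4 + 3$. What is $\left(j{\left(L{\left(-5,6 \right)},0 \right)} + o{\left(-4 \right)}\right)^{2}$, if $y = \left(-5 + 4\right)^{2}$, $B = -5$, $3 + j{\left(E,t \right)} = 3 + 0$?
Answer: $1$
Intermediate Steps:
$L{\left(G,N \right)} = -1$
$j{\left(E,t \right)} = 0$ ($j{\left(E,t \right)} = -3 + \left(3 + 0\right) = -3 + 3 = 0$)
$y = 1$ ($y = \left(-1\right)^{2} = 1$)
$o{\left(a \right)} = 1$ ($o{\left(a \right)} = -5 + \left(1 - -5\right) = -5 + \left(1 + 5\right) = -5 + 6 = 1$)
$\left(j{\left(L{\left(-5,6 \right)},0 \right)} + o{\left(-4 \right)}\right)^{2} = \left(0 + 1\right)^{2} = 1^{2} = 1$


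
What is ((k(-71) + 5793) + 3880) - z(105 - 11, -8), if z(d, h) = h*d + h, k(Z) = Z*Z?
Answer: 15474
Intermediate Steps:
k(Z) = Z²
z(d, h) = h + d*h (z(d, h) = d*h + h = h + d*h)
((k(-71) + 5793) + 3880) - z(105 - 11, -8) = (((-71)² + 5793) + 3880) - (-8)*(1 + (105 - 11)) = ((5041 + 5793) + 3880) - (-8)*(1 + 94) = (10834 + 3880) - (-8)*95 = 14714 - 1*(-760) = 14714 + 760 = 15474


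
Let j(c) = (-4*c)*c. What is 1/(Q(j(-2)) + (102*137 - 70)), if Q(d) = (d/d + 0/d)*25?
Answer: 1/13929 ≈ 7.1793e-5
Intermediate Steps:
j(c) = -4*c**2
Q(d) = 25 (Q(d) = (1 + 0)*25 = 1*25 = 25)
1/(Q(j(-2)) + (102*137 - 70)) = 1/(25 + (102*137 - 70)) = 1/(25 + (13974 - 70)) = 1/(25 + 13904) = 1/13929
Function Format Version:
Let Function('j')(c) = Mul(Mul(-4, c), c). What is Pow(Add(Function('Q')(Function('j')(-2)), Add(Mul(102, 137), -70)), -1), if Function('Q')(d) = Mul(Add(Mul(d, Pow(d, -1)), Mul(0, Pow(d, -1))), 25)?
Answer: Rational(1, 13929) ≈ 7.1793e-5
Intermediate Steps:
Function('j')(c) = Mul(-4, Pow(c, 2))
Function('Q')(d) = 25 (Function('Q')(d) = Mul(Add(1, 0), 25) = Mul(1, 25) = 25)
Pow(Add(Function('Q')(Function('j')(-2)), Add(Mul(102, 137), -70)), -1) = Pow(Add(25, Add(Mul(102, 137), -70)), -1) = Pow(Add(25, Add(13974, -70)), -1) = Pow(Add(25, 13904), -1) = Pow(13929, -1) = Rational(1, 13929)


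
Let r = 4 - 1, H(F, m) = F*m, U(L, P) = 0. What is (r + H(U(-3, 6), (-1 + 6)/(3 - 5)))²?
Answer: 9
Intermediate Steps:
r = 3
(r + H(U(-3, 6), (-1 + 6)/(3 - 5)))² = (3 + 0*((-1 + 6)/(3 - 5)))² = (3 + 0*(5/(-2)))² = (3 + 0*(5*(-½)))² = (3 + 0*(-5/2))² = (3 + 0)² = 3² = 9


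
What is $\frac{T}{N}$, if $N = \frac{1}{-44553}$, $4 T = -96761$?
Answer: $\frac{4310992833}{4} \approx 1.0777 \cdot 10^{9}$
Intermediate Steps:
$T = - \frac{96761}{4}$ ($T = \frac{1}{4} \left(-96761\right) = - \frac{96761}{4} \approx -24190.0$)
$N = - \frac{1}{44553} \approx -2.2445 \cdot 10^{-5}$
$\frac{T}{N} = - \frac{96761}{4 \left(- \frac{1}{44553}\right)} = \left(- \frac{96761}{4}\right) \left(-44553\right) = \frac{4310992833}{4}$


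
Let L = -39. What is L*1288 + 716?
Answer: -49516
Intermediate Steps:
L*1288 + 716 = -39*1288 + 716 = -50232 + 716 = -49516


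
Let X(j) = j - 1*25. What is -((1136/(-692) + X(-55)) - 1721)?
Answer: 311857/173 ≈ 1802.6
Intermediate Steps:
X(j) = -25 + j (X(j) = j - 25 = -25 + j)
-((1136/(-692) + X(-55)) - 1721) = -((1136/(-692) + (-25 - 55)) - 1721) = -((1136*(-1/692) - 80) - 1721) = -((-284/173 - 80) - 1721) = -(-14124/173 - 1721) = -1*(-311857/173) = 311857/173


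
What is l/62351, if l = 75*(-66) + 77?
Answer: -4873/62351 ≈ -0.078154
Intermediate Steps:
l = -4873 (l = -4950 + 77 = -4873)
l/62351 = -4873/62351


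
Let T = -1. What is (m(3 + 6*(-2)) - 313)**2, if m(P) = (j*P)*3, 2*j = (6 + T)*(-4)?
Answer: 1849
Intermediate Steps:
j = -10 (j = ((6 - 1)*(-4))/2 = (5*(-4))/2 = (1/2)*(-20) = -10)
m(P) = -30*P (m(P) = -10*P*3 = -30*P)
(m(3 + 6*(-2)) - 313)**2 = (-30*(3 + 6*(-2)) - 313)**2 = (-30*(3 - 12) - 313)**2 = (-30*(-9) - 313)**2 = (270 - 313)**2 = (-43)**2 = 1849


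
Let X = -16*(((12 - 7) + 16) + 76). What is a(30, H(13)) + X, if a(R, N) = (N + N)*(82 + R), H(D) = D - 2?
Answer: 912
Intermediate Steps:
H(D) = -2 + D
a(R, N) = 2*N*(82 + R) (a(R, N) = (2*N)*(82 + R) = 2*N*(82 + R))
X = -1552 (X = -16*((5 + 16) + 76) = -16*(21 + 76) = -16*97 = -1552)
a(30, H(13)) + X = 2*(-2 + 13)*(82 + 30) - 1552 = 2*11*112 - 1552 = 2464 - 1552 = 912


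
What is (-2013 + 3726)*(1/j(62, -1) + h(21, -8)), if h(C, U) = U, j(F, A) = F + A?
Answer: -834231/61 ≈ -13676.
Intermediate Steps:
j(F, A) = A + F
(-2013 + 3726)*(1/j(62, -1) + h(21, -8)) = (-2013 + 3726)*(1/(-1 + 62) - 8) = 1713*(1/61 - 8) = 1713*(-487/61) = -834231/61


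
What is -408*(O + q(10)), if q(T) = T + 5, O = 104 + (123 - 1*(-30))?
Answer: -110976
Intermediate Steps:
O = 257 (O = 104 + (123 + 30) = 104 + 153 = 257)
q(T) = 5 + T
-408*(O + q(10)) = -408*(257 + (5 + 10)) = -408*(257 + 15) = -408*272 = -110976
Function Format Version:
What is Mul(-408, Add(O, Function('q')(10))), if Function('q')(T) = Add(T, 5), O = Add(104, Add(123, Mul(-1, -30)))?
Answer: -110976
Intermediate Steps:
O = 257 (O = Add(104, Add(123, 30)) = Add(104, 153) = 257)
Function('q')(T) = Add(5, T)
Mul(-408, Add(O, Function('q')(10))) = Mul(-408, Add(257, Add(5, 10))) = Mul(-408, Add(257, 15)) = Mul(-408, 272) = -110976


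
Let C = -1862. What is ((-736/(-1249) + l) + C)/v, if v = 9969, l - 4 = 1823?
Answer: -42979/12451281 ≈ -0.0034518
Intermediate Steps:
l = 1827 (l = 4 + 1823 = 1827)
((-736/(-1249) + l) + C)/v = ((-736/(-1249) + 1827) - 1862)/9969 = ((-736*(-1/1249) + 1827) - 1862)*(1/9969) = ((736/1249 + 1827) - 1862)*(1/9969) = (2282659/1249 - 1862)*(1/9969) = -42979/1249*1/9969 = -42979/12451281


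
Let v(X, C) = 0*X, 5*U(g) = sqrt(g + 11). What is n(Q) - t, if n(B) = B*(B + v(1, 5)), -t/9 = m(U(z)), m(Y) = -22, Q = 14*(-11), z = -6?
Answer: 23518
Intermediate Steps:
U(g) = sqrt(11 + g)/5 (U(g) = sqrt(g + 11)/5 = sqrt(11 + g)/5)
Q = -154
t = 198 (t = -9*(-22) = 198)
v(X, C) = 0
n(B) = B**2 (n(B) = B*(B + 0) = B*B = B**2)
n(Q) - t = (-154)**2 - 1*198 = 23716 - 198 = 23518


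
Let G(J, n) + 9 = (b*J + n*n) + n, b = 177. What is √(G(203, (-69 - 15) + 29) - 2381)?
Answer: √36511 ≈ 191.08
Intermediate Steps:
G(J, n) = -9 + n + n² + 177*J (G(J, n) = -9 + ((177*J + n*n) + n) = -9 + ((177*J + n²) + n) = -9 + ((n² + 177*J) + n) = -9 + (n + n² + 177*J) = -9 + n + n² + 177*J)
√(G(203, (-69 - 15) + 29) - 2381) = √((-9 + ((-69 - 15) + 29) + ((-69 - 15) + 29)² + 177*203) - 2381) = √((-9 + (-84 + 29) + (-84 + 29)² + 35931) - 2381) = √((-9 - 55 + (-55)² + 35931) - 2381) = √((-9 - 55 + 3025 + 35931) - 2381) = √(38892 - 2381) = √36511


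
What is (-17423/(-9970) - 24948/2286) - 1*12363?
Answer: -15665512669/1266190 ≈ -12372.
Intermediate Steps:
(-17423/(-9970) - 24948/2286) - 1*12363 = (-17423*(-1/9970) - 24948*1/2286) - 12363 = (17423/9970 - 1386/127) - 12363 = -11605699/1266190 - 12363 = -15665512669/1266190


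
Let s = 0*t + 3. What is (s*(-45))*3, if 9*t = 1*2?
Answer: -405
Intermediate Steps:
t = 2/9 (t = (1*2)/9 = (1/9)*2 = 2/9 ≈ 0.22222)
s = 3 (s = 0*(2/9) + 3 = 0 + 3 = 3)
(s*(-45))*3 = (3*(-45))*3 = -135*3 = -405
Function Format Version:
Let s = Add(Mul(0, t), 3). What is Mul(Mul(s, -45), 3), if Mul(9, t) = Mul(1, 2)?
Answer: -405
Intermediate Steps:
t = Rational(2, 9) (t = Mul(Rational(1, 9), Mul(1, 2)) = Mul(Rational(1, 9), 2) = Rational(2, 9) ≈ 0.22222)
s = 3 (s = Add(Mul(0, Rational(2, 9)), 3) = Add(0, 3) = 3)
Mul(Mul(s, -45), 3) = Mul(Mul(3, -45), 3) = Mul(-135, 3) = -405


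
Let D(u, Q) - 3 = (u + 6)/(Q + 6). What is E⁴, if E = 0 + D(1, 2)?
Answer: 923521/4096 ≈ 225.47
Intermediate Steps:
D(u, Q) = 3 + (6 + u)/(6 + Q) (D(u, Q) = 3 + (u + 6)/(Q + 6) = 3 + (6 + u)/(6 + Q))
E = 31/8 (E = 0 + (24 + 1 + 3*2)/(6 + 2) = 0 + (24 + 1 + 6)/8 = 0 + (⅛)*31 = 0 + 31/8 = 31/8 ≈ 3.8750)
E⁴ = (31/8)⁴ = 923521/4096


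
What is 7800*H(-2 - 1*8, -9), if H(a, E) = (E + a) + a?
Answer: -226200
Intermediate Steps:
H(a, E) = E + 2*a
7800*H(-2 - 1*8, -9) = 7800*(-9 + 2*(-2 - 1*8)) = 7800*(-9 + 2*(-2 - 8)) = 7800*(-9 + 2*(-10)) = 7800*(-9 - 20) = 7800*(-29) = -226200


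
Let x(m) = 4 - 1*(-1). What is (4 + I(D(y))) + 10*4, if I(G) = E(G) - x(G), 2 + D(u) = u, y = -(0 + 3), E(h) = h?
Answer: 34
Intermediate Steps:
x(m) = 5 (x(m) = 4 + 1 = 5)
y = -3 (y = -1*3 = -3)
D(u) = -2 + u
I(G) = -5 + G (I(G) = G - 1*5 = G - 5 = -5 + G)
(4 + I(D(y))) + 10*4 = (4 + (-5 + (-2 - 3))) + 10*4 = (4 + (-5 - 5)) + 40 = (4 - 10) + 40 = -6 + 40 = 34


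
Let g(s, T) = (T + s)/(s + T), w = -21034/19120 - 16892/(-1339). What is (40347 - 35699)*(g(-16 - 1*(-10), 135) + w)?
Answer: 903686819/15535 ≈ 58171.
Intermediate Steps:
w = 1431119/124280 (w = -21034*1/19120 - 16892*(-1/1339) = -10517/9560 + 164/13 = 1431119/124280 ≈ 11.515)
g(s, T) = 1 (g(s, T) = (T + s)/(T + s) = 1)
(40347 - 35699)*(g(-16 - 1*(-10), 135) + w) = (40347 - 35699)*(1 + 1431119/124280) = 4648*(1555399/124280) = 903686819/15535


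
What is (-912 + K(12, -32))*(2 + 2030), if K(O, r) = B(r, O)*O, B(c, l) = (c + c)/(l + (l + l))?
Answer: -5689600/3 ≈ -1.8965e+6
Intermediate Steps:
B(c, l) = 2*c/(3*l) (B(c, l) = (2*c)/(l + 2*l) = (2*c)/((3*l)) = (2*c)*(1/(3*l)) = 2*c/(3*l))
K(O, r) = 2*r/3 (K(O, r) = (2*r/(3*O))*O = 2*r/3)
(-912 + K(12, -32))*(2 + 2030) = (-912 + (⅔)*(-32))*(2 + 2030) = (-912 - 64/3)*2032 = -2800/3*2032 = -5689600/3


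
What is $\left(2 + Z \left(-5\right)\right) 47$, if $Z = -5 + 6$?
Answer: $-141$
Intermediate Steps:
$Z = 1$
$\left(2 + Z \left(-5\right)\right) 47 = \left(2 + 1 \left(-5\right)\right) 47 = \left(2 - 5\right) 47 = \left(-3\right) 47 = -141$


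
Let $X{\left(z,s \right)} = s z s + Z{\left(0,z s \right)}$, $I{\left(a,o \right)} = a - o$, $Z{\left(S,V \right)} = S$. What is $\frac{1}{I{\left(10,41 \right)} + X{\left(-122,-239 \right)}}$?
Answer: $- \frac{1}{6968793} \approx -1.435 \cdot 10^{-7}$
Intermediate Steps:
$X{\left(z,s \right)} = z s^{2}$ ($X{\left(z,s \right)} = s z s + 0 = z s^{2} + 0 = z s^{2}$)
$\frac{1}{I{\left(10,41 \right)} + X{\left(-122,-239 \right)}} = \frac{1}{\left(10 - 41\right) - 122 \left(-239\right)^{2}} = \frac{1}{\left(10 - 41\right) - 6968762} = \frac{1}{-31 - 6968762} = \frac{1}{-6968793} = - \frac{1}{6968793}$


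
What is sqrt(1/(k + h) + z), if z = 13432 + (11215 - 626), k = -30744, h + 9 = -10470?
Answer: sqrt(40819743505086)/41223 ≈ 154.99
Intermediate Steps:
h = -10479 (h = -9 - 10470 = -10479)
z = 24021 (z = 13432 + 10589 = 24021)
sqrt(1/(k + h) + z) = sqrt(1/(-30744 - 10479) + 24021) = sqrt(1/(-41223) + 24021) = sqrt(-1/41223 + 24021) = sqrt(990217682/41223) = sqrt(40819743505086)/41223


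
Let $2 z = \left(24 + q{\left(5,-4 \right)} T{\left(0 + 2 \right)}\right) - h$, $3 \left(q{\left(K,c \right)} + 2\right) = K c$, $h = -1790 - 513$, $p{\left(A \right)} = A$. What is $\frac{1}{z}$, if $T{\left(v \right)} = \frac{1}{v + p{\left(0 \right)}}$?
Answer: $\frac{3}{3484} \approx 0.00086108$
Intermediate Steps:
$T{\left(v \right)} = \frac{1}{v}$ ($T{\left(v \right)} = \frac{1}{v + 0} = \frac{1}{v}$)
$h = -2303$ ($h = -1790 - 513 = -2303$)
$q{\left(K,c \right)} = -2 + \frac{K c}{3}$
$z = \frac{3484}{3}$ ($z = \frac{\left(24 + \frac{-2 + \frac{1}{3} \cdot 5 \left(-4\right)}{0 + 2}\right) - -2303}{2} = \frac{\left(24 + \frac{-2 - \frac{20}{3}}{2}\right) + 2303}{2} = \frac{\left(24 - \frac{13}{3}\right) + 2303}{2} = \frac{\frac{59}{3} + 2303}{2} = \frac{1}{2} \cdot \frac{6968}{3} = \frac{3484}{3} \approx 1161.3$)
$\frac{1}{z} = \frac{1}{\frac{3484}{3}} = \frac{3}{3484}$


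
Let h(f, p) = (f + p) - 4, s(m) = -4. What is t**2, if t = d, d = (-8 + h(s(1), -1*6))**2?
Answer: 234256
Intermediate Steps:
h(f, p) = -4 + f + p
d = 484 (d = (-8 + (-4 - 4 - 1*6))**2 = (-8 + (-4 - 4 - 6))**2 = (-8 - 14)**2 = (-22)**2 = 484)
t = 484
t**2 = 484**2 = 234256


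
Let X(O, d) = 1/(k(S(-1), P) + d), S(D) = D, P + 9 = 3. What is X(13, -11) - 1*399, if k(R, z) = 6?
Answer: -1996/5 ≈ -399.20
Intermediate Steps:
P = -6 (P = -9 + 3 = -6)
X(O, d) = 1/(6 + d)
X(13, -11) - 1*399 = 1/(6 - 11) - 1*399 = 1/(-5) - 399 = -1/5 - 399 = -1996/5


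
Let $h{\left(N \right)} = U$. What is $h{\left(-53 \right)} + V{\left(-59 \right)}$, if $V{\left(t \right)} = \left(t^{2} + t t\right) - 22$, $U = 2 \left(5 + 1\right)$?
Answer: $6952$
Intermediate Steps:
$U = 12$ ($U = 2 \cdot 6 = 12$)
$h{\left(N \right)} = 12$
$V{\left(t \right)} = -22 + 2 t^{2}$ ($V{\left(t \right)} = \left(t^{2} + t^{2}\right) - 22 = 2 t^{2} - 22 = -22 + 2 t^{2}$)
$h{\left(-53 \right)} + V{\left(-59 \right)} = 12 - \left(22 - 2 \left(-59\right)^{2}\right) = 12 + \left(-22 + 2 \cdot 3481\right) = 12 + \left(-22 + 6962\right) = 12 + 6940 = 6952$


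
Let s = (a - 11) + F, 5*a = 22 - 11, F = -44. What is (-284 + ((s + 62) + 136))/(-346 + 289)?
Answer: 694/285 ≈ 2.4351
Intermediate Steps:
a = 11/5 (a = (22 - 11)/5 = (⅕)*11 = 11/5 ≈ 2.2000)
s = -264/5 (s = (11/5 - 11) - 44 = -44/5 - 44 = -264/5 ≈ -52.800)
(-284 + ((s + 62) + 136))/(-346 + 289) = (-284 + ((-264/5 + 62) + 136))/(-346 + 289) = (-284 + (46/5 + 136))/(-57) = (-284 + 726/5)*(-1/57) = -694/5*(-1/57) = 694/285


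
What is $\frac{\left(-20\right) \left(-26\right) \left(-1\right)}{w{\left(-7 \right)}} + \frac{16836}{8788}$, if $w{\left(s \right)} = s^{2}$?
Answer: $- \frac{936199}{107653} \approx -8.6965$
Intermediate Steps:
$\frac{\left(-20\right) \left(-26\right) \left(-1\right)}{w{\left(-7 \right)}} + \frac{16836}{8788} = \frac{\left(-20\right) \left(-26\right) \left(-1\right)}{\left(-7\right)^{2}} + \frac{16836}{8788} = \frac{520 \left(-1\right)}{49} + 16836 \cdot \frac{1}{8788} = \left(-520\right) \frac{1}{49} + \frac{4209}{2197} = - \frac{520}{49} + \frac{4209}{2197} = - \frac{936199}{107653}$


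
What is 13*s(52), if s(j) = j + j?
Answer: 1352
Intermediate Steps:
s(j) = 2*j
13*s(52) = 13*(2*52) = 13*104 = 1352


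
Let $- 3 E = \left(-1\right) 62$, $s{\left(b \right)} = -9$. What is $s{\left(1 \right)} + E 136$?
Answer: $\frac{8405}{3} \approx 2801.7$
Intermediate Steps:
$E = \frac{62}{3}$ ($E = - \frac{\left(-1\right) 62}{3} = \left(- \frac{1}{3}\right) \left(-62\right) = \frac{62}{3} \approx 20.667$)
$s{\left(1 \right)} + E 136 = -9 + \frac{62}{3} \cdot 136 = -9 + \frac{8432}{3} = \frac{8405}{3}$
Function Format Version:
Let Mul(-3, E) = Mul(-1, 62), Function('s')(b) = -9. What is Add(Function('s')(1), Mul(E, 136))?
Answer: Rational(8405, 3) ≈ 2801.7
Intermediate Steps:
E = Rational(62, 3) (E = Mul(Rational(-1, 3), Mul(-1, 62)) = Mul(Rational(-1, 3), -62) = Rational(62, 3) ≈ 20.667)
Add(Function('s')(1), Mul(E, 136)) = Add(-9, Mul(Rational(62, 3), 136)) = Add(-9, Rational(8432, 3)) = Rational(8405, 3)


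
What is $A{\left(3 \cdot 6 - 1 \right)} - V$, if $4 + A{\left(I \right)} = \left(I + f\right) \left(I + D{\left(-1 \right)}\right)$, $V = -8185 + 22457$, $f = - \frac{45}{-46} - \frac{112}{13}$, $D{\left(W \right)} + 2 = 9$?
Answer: $- \frac{4201336}{299} \approx -14051.0$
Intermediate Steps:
$D{\left(W \right)} = 7$ ($D{\left(W \right)} = -2 + 9 = 7$)
$f = - \frac{4567}{598}$ ($f = \left(-45\right) \left(- \frac{1}{46}\right) - \frac{112}{13} = \frac{45}{46} - \frac{112}{13} = - \frac{4567}{598} \approx -7.6371$)
$V = 14272$
$A{\left(I \right)} = -4 + \left(7 + I\right) \left(- \frac{4567}{598} + I\right)$ ($A{\left(I \right)} = -4 + \left(I - \frac{4567}{598}\right) \left(I + 7\right) = -4 + \left(- \frac{4567}{598} + I\right) \left(7 + I\right) = -4 + \left(7 + I\right) \left(- \frac{4567}{598} + I\right)$)
$A{\left(3 \cdot 6 - 1 \right)} - V = \left(- \frac{34361}{598} + \left(3 \cdot 6 - 1\right)^{2} - \frac{381 \left(3 \cdot 6 - 1\right)}{598}\right) - 14272 = \left(- \frac{34361}{598} + \left(18 - 1\right)^{2} - \frac{381 \left(18 - 1\right)}{598}\right) - 14272 = \left(- \frac{34361}{598} + 17^{2} - \frac{6477}{598}\right) - 14272 = \left(- \frac{34361}{598} + 289 - \frac{6477}{598}\right) - 14272 = \frac{65992}{299} - 14272 = - \frac{4201336}{299}$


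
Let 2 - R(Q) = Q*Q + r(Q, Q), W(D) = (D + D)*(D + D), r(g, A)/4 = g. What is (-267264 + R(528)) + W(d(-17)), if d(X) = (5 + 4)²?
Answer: -521914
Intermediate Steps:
d(X) = 81 (d(X) = 9² = 81)
r(g, A) = 4*g
W(D) = 4*D² (W(D) = (2*D)*(2*D) = 4*D²)
R(Q) = 2 - Q² - 4*Q (R(Q) = 2 - (Q*Q + 4*Q) = 2 - (Q² + 4*Q) = 2 + (-Q² - 4*Q) = 2 - Q² - 4*Q)
(-267264 + R(528)) + W(d(-17)) = (-267264 + (2 - 1*528² - 4*528)) + 4*81² = (-267264 + (2 - 1*278784 - 2112)) + 4*6561 = (-267264 + (2 - 278784 - 2112)) + 26244 = (-267264 - 280894) + 26244 = -548158 + 26244 = -521914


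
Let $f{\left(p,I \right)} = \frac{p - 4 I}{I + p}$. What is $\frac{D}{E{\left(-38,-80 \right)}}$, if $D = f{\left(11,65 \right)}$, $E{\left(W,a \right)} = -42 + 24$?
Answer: $\frac{83}{456} \approx 0.18202$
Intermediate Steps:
$E{\left(W,a \right)} = -18$
$f{\left(p,I \right)} = \frac{p - 4 I}{I + p}$
$D = - \frac{249}{76}$ ($D = \frac{11 - 260}{65 + 11} = \frac{11 - 260}{76} = \frac{1}{76} \left(-249\right) = - \frac{249}{76} \approx -3.2763$)
$\frac{D}{E{\left(-38,-80 \right)}} = - \frac{249}{76 \left(-18\right)} = \left(- \frac{249}{76}\right) \left(- \frac{1}{18}\right) = \frac{83}{456}$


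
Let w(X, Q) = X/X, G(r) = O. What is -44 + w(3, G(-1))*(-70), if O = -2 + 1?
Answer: -114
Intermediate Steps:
O = -1
G(r) = -1
w(X, Q) = 1
-44 + w(3, G(-1))*(-70) = -44 + 1*(-70) = -44 - 70 = -114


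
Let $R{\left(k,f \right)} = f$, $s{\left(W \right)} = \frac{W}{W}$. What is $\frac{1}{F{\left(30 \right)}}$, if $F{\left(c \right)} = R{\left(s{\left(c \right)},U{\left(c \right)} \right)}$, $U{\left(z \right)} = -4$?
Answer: $- \frac{1}{4} \approx -0.25$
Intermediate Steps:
$s{\left(W \right)} = 1$
$F{\left(c \right)} = -4$
$\frac{1}{F{\left(30 \right)}} = \frac{1}{-4} = - \frac{1}{4}$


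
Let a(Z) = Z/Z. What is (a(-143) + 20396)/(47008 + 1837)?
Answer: 20397/48845 ≈ 0.41759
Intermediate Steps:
a(Z) = 1
(a(-143) + 20396)/(47008 + 1837) = (1 + 20396)/(47008 + 1837) = 20397/48845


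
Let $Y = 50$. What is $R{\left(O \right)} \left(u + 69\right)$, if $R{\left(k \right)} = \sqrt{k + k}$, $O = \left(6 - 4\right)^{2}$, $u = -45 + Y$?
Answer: $148 \sqrt{2} \approx 209.3$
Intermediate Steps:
$u = 5$ ($u = -45 + 50 = 5$)
$O = 4$ ($O = 2^{2} = 4$)
$R{\left(k \right)} = \sqrt{2} \sqrt{k}$ ($R{\left(k \right)} = \sqrt{2 k} = \sqrt{2} \sqrt{k}$)
$R{\left(O \right)} \left(u + 69\right) = \sqrt{2} \sqrt{4} \left(5 + 69\right) = \sqrt{2} \cdot 2 \cdot 74 = 2 \sqrt{2} \cdot 74 = 148 \sqrt{2}$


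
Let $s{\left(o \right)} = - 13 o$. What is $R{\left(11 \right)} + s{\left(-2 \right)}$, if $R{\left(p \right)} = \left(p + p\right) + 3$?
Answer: $51$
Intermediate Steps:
$R{\left(p \right)} = 3 + 2 p$ ($R{\left(p \right)} = 2 p + 3 = 3 + 2 p$)
$R{\left(11 \right)} + s{\left(-2 \right)} = \left(3 + 2 \cdot 11\right) - -26 = \left(3 + 22\right) + 26 = 25 + 26 = 51$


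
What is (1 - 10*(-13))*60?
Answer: 7860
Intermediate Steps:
(1 - 10*(-13))*60 = (1 + 130)*60 = 131*60 = 7860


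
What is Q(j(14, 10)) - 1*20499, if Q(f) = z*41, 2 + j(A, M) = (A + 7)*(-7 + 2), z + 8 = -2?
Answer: -20909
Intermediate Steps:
z = -10 (z = -8 - 2 = -10)
j(A, M) = -37 - 5*A (j(A, M) = -2 + (A + 7)*(-7 + 2) = -2 + (7 + A)*(-5) = -2 + (-35 - 5*A) = -37 - 5*A)
Q(f) = -410 (Q(f) = -10*41 = -410)
Q(j(14, 10)) - 1*20499 = -410 - 1*20499 = -410 - 20499 = -20909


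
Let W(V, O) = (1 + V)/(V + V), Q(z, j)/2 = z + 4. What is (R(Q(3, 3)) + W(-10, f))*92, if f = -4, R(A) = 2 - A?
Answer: -5313/5 ≈ -1062.6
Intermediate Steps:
Q(z, j) = 8 + 2*z (Q(z, j) = 2*(z + 4) = 2*(4 + z) = 8 + 2*z)
W(V, O) = (1 + V)/(2*V) (W(V, O) = (1 + V)/((2*V)) = (1 + V)*(1/(2*V)) = (1 + V)/(2*V))
(R(Q(3, 3)) + W(-10, f))*92 = ((2 - (8 + 2*3)) + (½)*(1 - 10)/(-10))*92 = ((2 - (8 + 6)) + (½)*(-⅒)*(-9))*92 = ((2 - 1*14) + 9/20)*92 = ((2 - 14) + 9/20)*92 = (-12 + 9/20)*92 = -231/20*92 = -5313/5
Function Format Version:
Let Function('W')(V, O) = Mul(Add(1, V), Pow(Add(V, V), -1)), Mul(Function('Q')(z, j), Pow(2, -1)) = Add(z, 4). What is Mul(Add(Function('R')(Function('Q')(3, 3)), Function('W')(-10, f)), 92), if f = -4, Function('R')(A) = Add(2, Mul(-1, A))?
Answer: Rational(-5313, 5) ≈ -1062.6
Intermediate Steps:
Function('Q')(z, j) = Add(8, Mul(2, z)) (Function('Q')(z, j) = Mul(2, Add(z, 4)) = Mul(2, Add(4, z)) = Add(8, Mul(2, z)))
Function('W')(V, O) = Mul(Rational(1, 2), Pow(V, -1), Add(1, V)) (Function('W')(V, O) = Mul(Add(1, V), Pow(Mul(2, V), -1)) = Mul(Add(1, V), Mul(Rational(1, 2), Pow(V, -1))) = Mul(Rational(1, 2), Pow(V, -1), Add(1, V)))
Mul(Add(Function('R')(Function('Q')(3, 3)), Function('W')(-10, f)), 92) = Mul(Add(Add(2, Mul(-1, Add(8, Mul(2, 3)))), Mul(Rational(1, 2), Pow(-10, -1), Add(1, -10))), 92) = Mul(Add(Add(2, Mul(-1, Add(8, 6))), Mul(Rational(1, 2), Rational(-1, 10), -9)), 92) = Mul(Add(Add(2, Mul(-1, 14)), Rational(9, 20)), 92) = Mul(Add(Add(2, -14), Rational(9, 20)), 92) = Mul(Add(-12, Rational(9, 20)), 92) = Mul(Rational(-231, 20), 92) = Rational(-5313, 5)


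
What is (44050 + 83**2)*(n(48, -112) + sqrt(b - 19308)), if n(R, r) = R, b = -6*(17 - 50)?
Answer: 2445072 + 356573*I*sqrt(390) ≈ 2.4451e+6 + 7.0418e+6*I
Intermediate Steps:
b = 198 (b = -6*(-33) = 198)
(44050 + 83**2)*(n(48, -112) + sqrt(b - 19308)) = (44050 + 83**2)*(48 + sqrt(198 - 19308)) = (44050 + 6889)*(48 + sqrt(-19110)) = 50939*(48 + 7*I*sqrt(390)) = 2445072 + 356573*I*sqrt(390)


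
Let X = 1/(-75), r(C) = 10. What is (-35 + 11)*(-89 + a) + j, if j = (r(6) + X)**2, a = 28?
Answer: 8796001/5625 ≈ 1563.7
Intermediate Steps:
X = -1/75 ≈ -0.013333
j = 561001/5625 (j = (10 - 1/75)**2 = (749/75)**2 = 561001/5625 ≈ 99.734)
(-35 + 11)*(-89 + a) + j = (-35 + 11)*(-89 + 28) + 561001/5625 = -24*(-61) + 561001/5625 = 1464 + 561001/5625 = 8796001/5625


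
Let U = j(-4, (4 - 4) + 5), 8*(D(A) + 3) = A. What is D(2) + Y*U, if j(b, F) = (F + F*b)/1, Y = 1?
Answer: -71/4 ≈ -17.750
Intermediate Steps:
D(A) = -3 + A/8
j(b, F) = F + F*b (j(b, F) = (F + F*b)*1 = F + F*b)
U = -15 (U = ((4 - 4) + 5)*(1 - 4) = (0 + 5)*(-3) = 5*(-3) = -15)
D(2) + Y*U = (-3 + (⅛)*2) + 1*(-15) = (-3 + ¼) - 15 = -11/4 - 15 = -71/4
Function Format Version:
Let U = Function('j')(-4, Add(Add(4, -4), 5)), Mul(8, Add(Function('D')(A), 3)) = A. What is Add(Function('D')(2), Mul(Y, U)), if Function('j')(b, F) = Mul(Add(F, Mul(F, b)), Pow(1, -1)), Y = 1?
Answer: Rational(-71, 4) ≈ -17.750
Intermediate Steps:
Function('D')(A) = Add(-3, Mul(Rational(1, 8), A))
Function('j')(b, F) = Add(F, Mul(F, b)) (Function('j')(b, F) = Mul(Add(F, Mul(F, b)), 1) = Add(F, Mul(F, b)))
U = -15 (U = Mul(Add(Add(4, -4), 5), Add(1, -4)) = Mul(Add(0, 5), -3) = Mul(5, -3) = -15)
Add(Function('D')(2), Mul(Y, U)) = Add(Add(-3, Mul(Rational(1, 8), 2)), Mul(1, -15)) = Add(Add(-3, Rational(1, 4)), -15) = Add(Rational(-11, 4), -15) = Rational(-71, 4)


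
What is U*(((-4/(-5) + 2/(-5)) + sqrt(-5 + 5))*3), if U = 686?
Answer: 4116/5 ≈ 823.20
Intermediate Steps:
U*(((-4/(-5) + 2/(-5)) + sqrt(-5 + 5))*3) = 686*(((-4/(-5) + 2/(-5)) + sqrt(-5 + 5))*3) = 686*(((-4*(-1/5) + 2*(-1/5)) + sqrt(0))*3) = 686*(((4/5 - 2/5) + 0)*3) = 686*((2/5 + 0)*3) = 686*((2/5)*3) = 686*(6/5) = 4116/5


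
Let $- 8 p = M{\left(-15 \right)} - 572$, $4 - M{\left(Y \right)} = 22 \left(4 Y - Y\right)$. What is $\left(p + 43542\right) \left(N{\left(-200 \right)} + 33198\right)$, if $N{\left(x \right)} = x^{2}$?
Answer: $\frac{6366652243}{2} \approx 3.1833 \cdot 10^{9}$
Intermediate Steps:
$M{\left(Y \right)} = 4 - 66 Y$ ($M{\left(Y \right)} = 4 - 22 \left(4 Y - Y\right) = 4 - 22 \cdot 3 Y = 4 - 66 Y$)
$p = - \frac{211}{4}$ ($p = - \frac{\left(4 - -990\right) - 572}{8} = - \frac{\left(4 + 990\right) - 572}{8} = - \frac{994 - 572}{8} = \left(- \frac{1}{8}\right) 422 = - \frac{211}{4} \approx -52.75$)
$\left(p + 43542\right) \left(N{\left(-200 \right)} + 33198\right) = \left(- \frac{211}{4} + 43542\right) \left(\left(-200\right)^{2} + 33198\right) = \frac{173957 \left(40000 + 33198\right)}{4} = \frac{173957}{4} \cdot 73198 = \frac{6366652243}{2}$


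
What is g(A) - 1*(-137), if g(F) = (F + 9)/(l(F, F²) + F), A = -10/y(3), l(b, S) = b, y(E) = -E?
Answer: 2777/20 ≈ 138.85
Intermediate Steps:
A = 10/3 (A = -10/((-1*3)) = -10/(-3) = -10*(-⅓) = 10/3 ≈ 3.3333)
g(F) = (9 + F)/(2*F) (g(F) = (F + 9)/(F + F) = (9 + F)/((2*F)) = (9 + F)*(1/(2*F)) = (9 + F)/(2*F))
g(A) - 1*(-137) = (9 + 10/3)/(2*(10/3)) - 1*(-137) = (½)*(3/10)*(37/3) + 137 = 37/20 + 137 = 2777/20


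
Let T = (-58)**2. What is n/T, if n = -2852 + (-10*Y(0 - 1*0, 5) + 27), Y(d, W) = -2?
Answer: -2805/3364 ≈ -0.83383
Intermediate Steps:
n = -2805 (n = -2852 + (-10*(-2) + 27) = -2852 + (20 + 27) = -2852 + 47 = -2805)
T = 3364
n/T = -2805/3364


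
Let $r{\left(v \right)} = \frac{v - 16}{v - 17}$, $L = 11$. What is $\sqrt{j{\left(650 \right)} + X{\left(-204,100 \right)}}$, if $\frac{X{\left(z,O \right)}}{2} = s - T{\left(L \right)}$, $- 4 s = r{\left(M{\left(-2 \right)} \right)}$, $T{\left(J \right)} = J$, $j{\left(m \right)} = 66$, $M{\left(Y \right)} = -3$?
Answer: $\frac{\sqrt{17410}}{20} \approx 6.5974$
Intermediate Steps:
$r{\left(v \right)} = \frac{-16 + v}{-17 + v}$
$s = - \frac{19}{80}$ ($s = - \frac{\frac{1}{-17 - 3} \left(-16 - 3\right)}{4} = - \frac{\frac{1}{-20} \left(-19\right)}{4} = - \frac{\left(- \frac{1}{20}\right) \left(-19\right)}{4} = \left(- \frac{1}{4}\right) \frac{19}{20} = - \frac{19}{80} \approx -0.2375$)
$X{\left(z,O \right)} = - \frac{899}{40}$ ($X{\left(z,O \right)} = 2 \left(- \frac{19}{80} - 11\right) = 2 \left(- \frac{899}{80}\right) = - \frac{899}{40}$)
$\sqrt{j{\left(650 \right)} + X{\left(-204,100 \right)}} = \sqrt{66 - \frac{899}{40}} = \sqrt{\frac{1741}{40}} = \frac{\sqrt{17410}}{20}$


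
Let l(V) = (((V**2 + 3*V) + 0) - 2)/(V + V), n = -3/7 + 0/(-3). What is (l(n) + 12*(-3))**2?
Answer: 462400/441 ≈ 1048.5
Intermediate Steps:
n = -3/7 (n = -3*1/7 + 0*(-1/3) = -3/7 + 0 = -3/7 ≈ -0.42857)
l(V) = (-2 + V**2 + 3*V)/(2*V) (l(V) = ((V**2 + 3*V) - 2)/((2*V)) = (-2 + V**2 + 3*V)*(1/(2*V)) = (-2 + V**2 + 3*V)/(2*V))
(l(n) + 12*(-3))**2 = ((-2 - 3*(3 - 3/7)/7)/(2*(-3/7)) + 12*(-3))**2 = ((1/2)*(-7/3)*(-2 - 3/7*18/7) - 36)**2 = ((1/2)*(-7/3)*(-2 - 54/49) - 36)**2 = ((1/2)*(-7/3)*(-152/49) - 36)**2 = (76/21 - 36)**2 = (-680/21)**2 = 462400/441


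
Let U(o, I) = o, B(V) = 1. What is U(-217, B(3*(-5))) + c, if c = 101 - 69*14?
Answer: -1082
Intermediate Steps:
c = -865 (c = 101 - 966 = -865)
U(-217, B(3*(-5))) + c = -217 - 865 = -1082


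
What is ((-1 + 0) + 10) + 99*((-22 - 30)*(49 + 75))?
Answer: -638343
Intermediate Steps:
((-1 + 0) + 10) + 99*((-22 - 30)*(49 + 75)) = (-1 + 10) + 99*(-52*124) = 9 + 99*(-6448) = 9 - 638352 = -638343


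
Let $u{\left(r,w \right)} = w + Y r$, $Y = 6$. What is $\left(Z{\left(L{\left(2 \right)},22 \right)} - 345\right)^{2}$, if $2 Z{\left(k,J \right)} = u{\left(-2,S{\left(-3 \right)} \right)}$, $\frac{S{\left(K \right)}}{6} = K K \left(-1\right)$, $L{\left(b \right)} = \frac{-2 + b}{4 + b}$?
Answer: $142884$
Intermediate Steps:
$L{\left(b \right)} = \frac{-2 + b}{4 + b}$
$S{\left(K \right)} = - 6 K^{2}$ ($S{\left(K \right)} = 6 K K \left(-1\right) = 6 K^{2} \left(-1\right) = 6 \left(- K^{2}\right) = - 6 K^{2}$)
$u{\left(r,w \right)} = w + 6 r$
$Z{\left(k,J \right)} = -33$ ($Z{\left(k,J \right)} = \frac{- 6 \left(-3\right)^{2} + 6 \left(-2\right)}{2} = \frac{\left(-6\right) 9 - 12}{2} = \frac{-54 - 12}{2} = \frac{1}{2} \left(-66\right) = -33$)
$\left(Z{\left(L{\left(2 \right)},22 \right)} - 345\right)^{2} = \left(-33 - 345\right)^{2} = \left(-378\right)^{2} = 142884$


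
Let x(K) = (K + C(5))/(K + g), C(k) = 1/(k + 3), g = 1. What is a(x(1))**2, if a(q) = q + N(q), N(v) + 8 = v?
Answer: 3025/64 ≈ 47.266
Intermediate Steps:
N(v) = -8 + v
C(k) = 1/(3 + k)
x(K) = (1/8 + K)/(1 + K) (x(K) = (K + 1/(3 + 5))/(K + 1) = (K + 1/8)/(1 + K) = (1/8 + K)/(1 + K))
a(q) = -8 + 2*q (a(q) = q + (-8 + q) = -8 + 2*q)
a(x(1))**2 = (-8 + 2*((1/8 + 1)/(1 + 1)))**2 = (-8 + 2*((9/8)/2))**2 = (-8 + 2*((1/2)*(9/8)))**2 = (-8 + 2*(9/16))**2 = (-8 + 9/8)**2 = (-55/8)**2 = 3025/64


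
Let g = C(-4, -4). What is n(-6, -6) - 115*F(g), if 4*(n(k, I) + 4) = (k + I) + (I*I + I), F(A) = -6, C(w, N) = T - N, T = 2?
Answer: 1381/2 ≈ 690.50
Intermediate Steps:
C(w, N) = 2 - N
g = 6 (g = 2 - 1*(-4) = 2 + 4 = 6)
n(k, I) = -4 + I/2 + k/4 + I²/4 (n(k, I) = -4 + ((k + I) + (I*I + I))/4 = -4 + ((I + k) + (I² + I))/4 = -4 + ((I + k) + (I + I²))/4 = -4 + (k + I² + 2*I)/4 = -4 + (I/2 + k/4 + I²/4) = -4 + I/2 + k/4 + I²/4)
n(-6, -6) - 115*F(g) = (-4 + (½)*(-6) + (¼)*(-6) + (¼)*(-6)²) - 115*(-6) = (-4 - 3 - 3/2 + (¼)*36) + 690 = (-4 - 3 - 3/2 + 9) + 690 = ½ + 690 = 1381/2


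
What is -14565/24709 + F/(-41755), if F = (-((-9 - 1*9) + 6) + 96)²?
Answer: -896367351/1031724295 ≈ -0.86880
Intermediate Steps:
F = 11664 (F = (-((-9 - 9) + 6) + 96)² = (-(-18 + 6) + 96)² = (-1*(-12) + 96)² = (12 + 96)² = 108² = 11664)
-14565/24709 + F/(-41755) = -14565/24709 + 11664/(-41755) = -14565*1/24709 + 11664*(-1/41755) = -14565/24709 - 11664/41755 = -896367351/1031724295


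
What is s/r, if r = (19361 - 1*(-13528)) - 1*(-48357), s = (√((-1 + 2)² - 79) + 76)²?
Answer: (76 + I*√78)²/81246 ≈ 0.070133 + 0.016523*I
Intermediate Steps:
s = (76 + I*√78)² (s = (√(1² - 79) + 76)² = (√(1 - 79) + 76)² = (√(-78) + 76)² = (I*√78 + 76)² = (76 + I*√78)² ≈ 5698.0 + 1342.4*I)
r = 81246 (r = (19361 + 13528) + 48357 = 32889 + 48357 = 81246)
s/r = (76 + I*√78)²/81246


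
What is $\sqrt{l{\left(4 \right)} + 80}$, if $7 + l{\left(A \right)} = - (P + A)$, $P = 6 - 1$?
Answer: $8$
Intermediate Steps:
$P = 5$
$l{\left(A \right)} = -12 - A$ ($l{\left(A \right)} = -7 - \left(5 + A\right) = -12 - A$)
$\sqrt{l{\left(4 \right)} + 80} = \sqrt{\left(-12 - 4\right) + 80} = \sqrt{-16 + 80} = \sqrt{64} = 8$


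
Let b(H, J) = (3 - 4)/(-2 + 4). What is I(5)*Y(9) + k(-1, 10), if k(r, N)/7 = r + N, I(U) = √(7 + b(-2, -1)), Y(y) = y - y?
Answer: 63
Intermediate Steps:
Y(y) = 0
b(H, J) = -½ (b(H, J) = -1/2 = -1*½ = -½)
I(U) = √26/2 (I(U) = √(7 - ½) = √(13/2) = √26/2)
k(r, N) = 7*N + 7*r (k(r, N) = 7*(r + N) = 7*(N + r) = 7*N + 7*r)
I(5)*Y(9) + k(-1, 10) = (√26/2)*0 + (7*10 + 7*(-1)) = 0 + (70 - 7) = 0 + 63 = 63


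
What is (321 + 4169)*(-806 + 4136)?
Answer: 14951700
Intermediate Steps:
(321 + 4169)*(-806 + 4136) = 4490*3330 = 14951700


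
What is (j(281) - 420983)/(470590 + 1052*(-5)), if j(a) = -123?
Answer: -210553/232665 ≈ -0.90496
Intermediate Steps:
(j(281) - 420983)/(470590 + 1052*(-5)) = (-123 - 420983)/(470590 + 1052*(-5)) = -421106/(470590 - 5260) = -421106/465330 = -421106*1/465330 = -210553/232665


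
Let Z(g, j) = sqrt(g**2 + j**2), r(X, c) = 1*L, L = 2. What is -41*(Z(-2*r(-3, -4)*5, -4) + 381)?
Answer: -15621 - 164*sqrt(26) ≈ -16457.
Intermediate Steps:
r(X, c) = 2 (r(X, c) = 1*2 = 2)
-41*(Z(-2*r(-3, -4)*5, -4) + 381) = -41*(sqrt((-2*2*5)**2 + (-4)**2) + 381) = -41*(sqrt((-4*5)**2 + 16) + 381) = -41*(sqrt((-20)**2 + 16) + 381) = -41*(sqrt(400 + 16) + 381) = -41*(sqrt(416) + 381) = -41*(4*sqrt(26) + 381) = -41*(381 + 4*sqrt(26)) = -15621 - 164*sqrt(26)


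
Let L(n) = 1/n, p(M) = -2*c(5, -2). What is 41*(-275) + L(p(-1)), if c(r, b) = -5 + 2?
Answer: -67649/6 ≈ -11275.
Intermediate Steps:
c(r, b) = -3
p(M) = 6 (p(M) = -2*(-3) = 6)
41*(-275) + L(p(-1)) = 41*(-275) + 1/6 = -11275 + ⅙ = -67649/6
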